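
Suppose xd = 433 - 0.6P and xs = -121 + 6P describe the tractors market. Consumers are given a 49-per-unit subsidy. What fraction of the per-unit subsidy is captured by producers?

Producer share = 1/11

Pre-subsidy: 433 - 0.6P = -121 + 6P gives P* = 2770/33, x* = 4209/11.
With the rebate, buyers effectively pay Pb = Ps − 49, where Ps is the price sellers receive.
Demand in terms of Ps becomes xd = 433 − 0.6(Ps − 49) = 462.4 - 0.6Ps. Setting this equal to supply: 462.4 - 0.6Ps = -121 + 6Ps, so Ps = 2917/33.
Buyers pay Pb = 2917/33 − 49 = 1300/33; x' = -121 + 6·(2917/33) = 4503/11.
Buyers' price falls by P* − Pb = 2770/33 − 1300/33 = 490/11; sellers' price rises by Ps − P* = 2917/33 − 2770/33 = 49/11.
So producers capture (49/11)/49 = 1/11 of each unit of subsidy.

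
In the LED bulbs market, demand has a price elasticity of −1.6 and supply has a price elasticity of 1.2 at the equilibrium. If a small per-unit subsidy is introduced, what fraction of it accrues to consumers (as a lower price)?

Consumer share = 3/7

For a small subsidy around the equilibrium, the benefit split depends on the relative slopes, which at a point are proportional to the elasticities.
Buyer share = εs/(εs + |εd|) = 1.2/(1.2 + 1.6) = 3/7; seller share = |εd|/(εs + |εd|) = 4/7.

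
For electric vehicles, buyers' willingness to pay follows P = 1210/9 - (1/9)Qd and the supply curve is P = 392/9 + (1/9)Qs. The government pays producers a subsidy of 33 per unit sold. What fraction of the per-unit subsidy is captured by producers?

Producer share = 0.5

Pre-subsidy: 1210/9 - (1/9)Q = 392/9 + (1/9)Q gives Q* = 409 and P* = 89.
With the subsidy, sellers receive Ps = Pb + 33 for each unit, where Pb is the price buyers pay.
On the curves, Pb = 1210/9 - (1/9)Q and Ps = 392/9 + (1/9)Q; the wedge Ps − Pb = 33 gives 392/9 + (1/9)Q − (1210/9 - (1/9)Q) = 33, so Q' = 557.5.
Then Pb = 1210/9 − (1/9)·557.5 = 72.5 and Ps = 392/9 + (1/9)·557.5 = 105.5.
Buyers' price falls by P* − Pb = 89 − 72.5 = 16.5; sellers' price rises by Ps − P* = 105.5 − 89 = 16.5.
So producers capture 16.5/33 = 0.5 of each unit of subsidy.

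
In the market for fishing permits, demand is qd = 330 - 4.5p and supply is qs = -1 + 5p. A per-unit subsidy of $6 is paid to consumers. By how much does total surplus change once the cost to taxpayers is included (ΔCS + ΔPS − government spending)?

Pre-subsidy: 330 - 4.5p = -1 + 5p gives p* = 662/19, q* = 3291/19.
With the rebate, buyers effectively pay pb = ps − 6, where ps is the price sellers receive.
Demand in terms of ps becomes qd = 330 − 4.5(ps − 6) = 357 - 4.5ps. Setting this equal to supply: 357 - 4.5ps = -1 + 5ps, so ps = 716/19.
Buyers pay pb = 716/19 − 6 = 602/19; q' = -1 + 5·(716/19) = 3561/19.
ΔCS = ½(3291/19 + 3561/19)(662/19 − 602/19) = 205560/361; ΔPS = ½(3291/19 + 3561/19)(716/19 − 662/19) = 185004/361.
Government spending = 6 × 3561/19 = 21366/19.
Net change = 205560/361 + 185004/361 − 21366/19 = -810/19. The loss equals the DWL triangle ½·6·270/19.

Net change in total surplus = -810/19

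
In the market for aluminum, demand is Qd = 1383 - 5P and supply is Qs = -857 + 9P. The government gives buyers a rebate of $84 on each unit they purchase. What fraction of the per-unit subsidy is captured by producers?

Pre-subsidy: 1383 - 5P = -857 + 9P gives P* = 160, Q* = 583.
With the rebate, buyers effectively pay Pb = Ps − 84, where Ps is the price sellers receive.
Demand in terms of Ps becomes Qd = 1383 − 5(Ps − 84) = 1803 - 5Ps. Setting this equal to supply: 1803 - 5Ps = -857 + 9Ps, so Ps = 190.
Buyers pay Pb = 190 − 84 = 106; Q' = -857 + 9·190 = 853.
Buyers' price falls by P* − Pb = 160 − 106 = 54; sellers' price rises by Ps − P* = 190 − 160 = 30.
So producers capture 30/84 = 5/14 of each unit of subsidy.

Producer share = 5/14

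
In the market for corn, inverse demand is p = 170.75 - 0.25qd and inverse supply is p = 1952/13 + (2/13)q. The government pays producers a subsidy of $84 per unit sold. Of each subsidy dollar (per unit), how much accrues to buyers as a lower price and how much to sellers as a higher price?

Pre-subsidy: 170.75 - 0.25q = 1952/13 + (2/13)q gives q* = 51 and p* = 158.
With the subsidy, sellers receive ps = pb + 84 for each unit, where pb is the price buyers pay.
On the curves, pb = 170.75 - 0.25q and ps = 1952/13 + (2/13)q; the wedge ps − pb = 84 gives 1952/13 + (2/13)q − (170.75 - 0.25q) = 84, so q' = 259.
Then pb = 170.75 − 0.25·259 = 106 and ps = 1952/13 + (2/13)·259 = 190.
Buyers' price falls by p* − pb = 158 − 106 = 52; sellers' price rises by ps − p* = 190 − 158 = 32.

Buyers gain $52 per unit; sellers gain $32 per unit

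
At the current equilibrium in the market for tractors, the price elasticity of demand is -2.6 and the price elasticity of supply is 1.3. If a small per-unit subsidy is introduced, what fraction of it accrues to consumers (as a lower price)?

For a small subsidy around the equilibrium, the benefit split depends on the relative slopes, which at a point are proportional to the elasticities.
Buyer share = εs/(εs + |εd|) = 1.3/(1.3 + 2.6) = 1/3; seller share = |εd|/(εs + |εd|) = 2/3.

Consumer share = 1/3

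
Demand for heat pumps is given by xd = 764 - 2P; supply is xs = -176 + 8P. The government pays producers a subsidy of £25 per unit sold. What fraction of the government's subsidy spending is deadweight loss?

Pre-subsidy: 764 - 2P = -176 + 8P gives P* = 94, x* = 576.
With the subsidy, sellers receive Ps = Pb + 25 for each unit, where Pb is the price buyers pay.
Supply in terms of Pb becomes xs = -176 + 8(Pb + 25) = 24 + 8Pb. Setting this equal to demand: 764 - 2Pb = 24 + 8Pb, so Pb = 74.
Sellers receive Ps = 74 + 25 = 99; x' = 764 − 2·74 = 616.
ΔCS = ½(576 + 616)(94 − 74) = 11920; ΔPS = ½(576 + 616)(99 − 94) = 2980.
Government spending = 25 × 616 = 15400.
DWL = ½ × 25 × (616 − 576) = 500; fraction = 500 / 15400 = 5/154.

DWL / government spending = 5/154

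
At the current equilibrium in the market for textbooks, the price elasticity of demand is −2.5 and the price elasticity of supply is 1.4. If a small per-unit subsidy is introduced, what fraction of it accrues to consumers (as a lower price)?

Consumer share = 14/39

For a small subsidy around the equilibrium, the benefit split depends on the relative slopes, which at a point are proportional to the elasticities.
Buyer share = εs/(εs + |εd|) = 1.4/(1.4 + 2.5) = 14/39; seller share = |εd|/(εs + |εd|) = 25/39.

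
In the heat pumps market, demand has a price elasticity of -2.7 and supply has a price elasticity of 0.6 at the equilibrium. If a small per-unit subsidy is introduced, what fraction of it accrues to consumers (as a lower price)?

For a small subsidy around the equilibrium, the benefit split depends on the relative slopes, which at a point are proportional to the elasticities.
Buyer share = εs/(εs + |εd|) = 0.6/(0.6 + 2.7) = 2/11; seller share = |εd|/(εs + |εd|) = 9/11.

Consumer share = 2/11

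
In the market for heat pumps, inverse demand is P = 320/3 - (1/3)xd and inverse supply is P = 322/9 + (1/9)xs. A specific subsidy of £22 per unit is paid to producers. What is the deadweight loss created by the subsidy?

Pre-subsidy: 320/3 - (1/3)x = 322/9 + (1/9)x gives x* = 159.5 and P* = 53.5.
With the subsidy, sellers receive Ps = Pb + 22 for each unit, where Pb is the price buyers pay.
On the curves, Pb = 320/3 - (1/3)x and Ps = 322/9 + (1/9)x; the wedge Ps − Pb = 22 gives 322/9 + (1/9)x − (320/3 - (1/3)x) = 22, so x' = 209.
Then Pb = 320/3 − (1/3)·209 = 37 and Ps = 322/9 + (1/9)·209 = 59.
The subsidy expands output by 209 − 159.5 = 49.5 past the efficient level; on those units the gap between marginal cost and willingness to pay runs from 0 up to 22.
DWL = ½ × 22 × 49.5 = 544.5.

Deadweight loss = £544.5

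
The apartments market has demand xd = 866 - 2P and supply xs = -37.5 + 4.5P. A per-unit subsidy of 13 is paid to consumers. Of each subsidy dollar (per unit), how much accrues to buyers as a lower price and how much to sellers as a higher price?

Pre-subsidy: 866 - 2P = -37.5 + 4.5P gives P* = 139, x* = 588.
With the rebate, buyers effectively pay Pb = Ps − 13, where Ps is the price sellers receive.
Demand in terms of Ps becomes xd = 866 − 2(Ps − 13) = 892 - 2Ps. Setting this equal to supply: 892 - 2Ps = -37.5 + 4.5Ps, so Ps = 143.
Buyers pay Pb = 143 − 13 = 130; x' = -37.5 + 4.5·143 = 606.
Buyers' price falls by P* − Pb = 139 − 130 = 9; sellers' price rises by Ps − P* = 143 − 139 = 4.

Buyers gain 9 per unit; sellers gain 4 per unit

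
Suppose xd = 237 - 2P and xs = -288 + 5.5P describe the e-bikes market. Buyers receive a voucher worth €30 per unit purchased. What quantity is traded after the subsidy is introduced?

Pre-subsidy: 237 - 2P = -288 + 5.5P gives P* = 70, x* = 97.
With the rebate, buyers effectively pay Pb = Ps − 30, where Ps is the price sellers receive.
Demand in terms of Ps becomes xd = 237 − 2(Ps − 30) = 297 - 2Ps. Setting this equal to supply: 297 - 2Ps = -288 + 5.5Ps, so Ps = 78.
Buyers pay Pb = 78 − 30 = 48; x' = -288 + 5.5·78 = 141.

x' = 141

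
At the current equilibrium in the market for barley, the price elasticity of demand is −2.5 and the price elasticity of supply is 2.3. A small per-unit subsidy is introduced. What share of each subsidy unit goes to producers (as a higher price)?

Producer share = 25/48

For a small subsidy around the equilibrium, the benefit split depends on the relative slopes, which at a point are proportional to the elasticities.
Buyer share = εs/(εs + |εd|) = 2.3/(2.3 + 2.5) = 23/48; seller share = |εd|/(εs + |εd|) = 25/48.
So producers capture 25/48 of the subsidy.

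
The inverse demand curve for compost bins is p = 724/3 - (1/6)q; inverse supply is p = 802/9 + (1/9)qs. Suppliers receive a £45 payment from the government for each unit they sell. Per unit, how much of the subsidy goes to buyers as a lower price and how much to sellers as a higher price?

Buyers gain £27 per unit; sellers gain £18 per unit

Pre-subsidy: 724/3 - (1/6)q = 802/9 + (1/9)q gives q* = 548 and p* = 150.
With the subsidy, sellers receive ps = pb + 45 for each unit, where pb is the price buyers pay.
On the curves, pb = 724/3 - (1/6)q and ps = 802/9 + (1/9)q; the wedge ps − pb = 45 gives 802/9 + (1/9)q − (724/3 - (1/6)q) = 45, so q' = 710.
Then pb = 724/3 − (1/6)·710 = 123 and ps = 802/9 + (1/9)·710 = 168.
Buyers' price falls by p* − pb = 150 − 123 = 27; sellers' price rises by ps − p* = 168 − 150 = 18.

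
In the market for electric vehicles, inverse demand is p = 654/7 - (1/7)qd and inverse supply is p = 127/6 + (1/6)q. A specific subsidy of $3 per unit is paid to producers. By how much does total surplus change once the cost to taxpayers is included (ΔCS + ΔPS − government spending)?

Pre-subsidy: 654/7 - (1/7)q = 127/6 + (1/6)q gives q* = 3035/13 and p* = 781/13.
With the subsidy, sellers receive ps = pb + 3 for each unit, where pb is the price buyers pay.
On the curves, pb = 654/7 - (1/7)q and ps = 127/6 + (1/6)q; the wedge ps − pb = 3 gives 127/6 + (1/6)q − (654/7 - (1/7)q) = 3, so q' = 3161/13.
Then pb = 654/7 − (1/7)·(3161/13) = 763/13 and ps = 127/6 + (1/6)·(3161/13) = 802/13.
ΔCS = ½(3035/13 + 3161/13)(781/13 − 763/13) = 55764/169; ΔPS = ½(3035/13 + 3161/13)(802/13 − 781/13) = 65058/169.
Government spending = 3 × 3161/13 = 9483/13.
Net change = 55764/169 + 65058/169 − 9483/13 = -189/13. The loss equals the DWL triangle ½·3·126/13.

Net change in total surplus = -189/13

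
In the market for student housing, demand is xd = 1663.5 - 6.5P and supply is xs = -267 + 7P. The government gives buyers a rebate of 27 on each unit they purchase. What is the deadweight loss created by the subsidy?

Deadweight loss = 1228.5

Pre-subsidy: 1663.5 - 6.5P = -267 + 7P gives P* = 143, x* = 734.
With the rebate, buyers effectively pay Pb = Ps − 27, where Ps is the price sellers receive.
Demand in terms of Ps becomes xd = 1663.5 − 6.5(Ps − 27) = 1839 - 6.5Ps. Setting this equal to supply: 1839 - 6.5Ps = -267 + 7Ps, so Ps = 156.
Buyers pay Pb = 156 − 27 = 129; x' = -267 + 7·156 = 825.
The subsidy expands output by 825 − 734 = 91 past the efficient level; on those units the gap between marginal cost and willingness to pay runs from 0 up to 27.
DWL = ½ × 27 × 91 = 1228.5.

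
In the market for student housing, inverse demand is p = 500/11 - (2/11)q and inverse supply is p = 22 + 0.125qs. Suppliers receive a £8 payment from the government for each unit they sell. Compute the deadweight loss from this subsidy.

Pre-subsidy: 500/11 - (2/11)q = 22 + 0.125q gives q* = 688/9 and p* = 284/9.
With the subsidy, sellers receive ps = pb + 8 for each unit, where pb is the price buyers pay.
On the curves, pb = 500/11 - (2/11)q and ps = 22 + 0.125q; the wedge ps − pb = 8 gives 22 + 0.125q − (500/11 - (2/11)q) = 8, so q' = 2768/27.
Then pb = 500/11 − (2/11)·(2768/27) = 724/27 and ps = 22 + 0.125·(2768/27) = 940/27.
The subsidy expands output by 2768/27 − 688/9 = 704/27 past the efficient level; on those units the gap between marginal cost and willingness to pay runs from 0 up to 8.
DWL = ½ × 8 × 704/27 = 2816/27.

Deadweight loss = 2816/27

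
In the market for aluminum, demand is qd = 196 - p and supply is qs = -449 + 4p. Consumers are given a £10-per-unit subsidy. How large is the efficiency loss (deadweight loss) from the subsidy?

Pre-subsidy: 196 - p = -449 + 4p gives p* = 129, q* = 67.
With the rebate, buyers effectively pay pb = ps − 10, where ps is the price sellers receive.
Demand in terms of ps becomes qd = 196 − 1(ps − 10) = 206 - ps. Setting this equal to supply: 206 - ps = -449 + 4ps, so ps = 131.
Buyers pay pb = 131 − 10 = 121; q' = -449 + 4·131 = 75.
The subsidy expands output by 75 − 67 = 8 past the efficient level; on those units the gap between marginal cost and willingness to pay runs from 0 up to 10.
DWL = ½ × 10 × 8 = 40.

Deadweight loss = £40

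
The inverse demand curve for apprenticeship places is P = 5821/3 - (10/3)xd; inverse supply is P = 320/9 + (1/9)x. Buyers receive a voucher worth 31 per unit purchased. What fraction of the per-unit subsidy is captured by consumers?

Consumer share = 30/31

Pre-subsidy: 5821/3 - (10/3)x = 320/9 + (1/9)x gives x* = 553 and P* = 97.
With the rebate, buyers effectively pay Pb = Ps − 31, where Ps is the price sellers receive.
On the curves, Pb = 5821/3 - (10/3)x and Ps = 320/9 + (1/9)x; the wedge Ps − Pb = 31 gives 320/9 + (1/9)x − (5821/3 - (10/3)x) = 31, so x' = 562.
Then Pb = 5821/3 − (10/3)·562 = 67 and Ps = 320/9 + (1/9)·562 = 98.
Buyers' price falls by P* − Pb = 97 − 67 = 30; sellers' price rises by Ps − P* = 98 − 97 = 1.
So consumers capture 30/31 = 30/31 of each unit of subsidy.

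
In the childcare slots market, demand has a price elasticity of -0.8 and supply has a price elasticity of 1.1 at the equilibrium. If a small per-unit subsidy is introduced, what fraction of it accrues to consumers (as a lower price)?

For a small subsidy around the equilibrium, the benefit split depends on the relative slopes, which at a point are proportional to the elasticities.
Buyer share = εs/(εs + |εd|) = 1.1/(1.1 + 0.8) = 11/19; seller share = |εd|/(εs + |εd|) = 8/19.

Consumer share = 11/19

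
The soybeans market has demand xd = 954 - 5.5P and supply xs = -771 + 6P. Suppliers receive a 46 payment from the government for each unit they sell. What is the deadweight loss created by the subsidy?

Deadweight loss = 3036

Pre-subsidy: 954 - 5.5P = -771 + 6P gives P* = 150, x* = 129.
With the subsidy, sellers receive Ps = Pb + 46 for each unit, where Pb is the price buyers pay.
Supply in terms of Pb becomes xs = -771 + 6(Pb + 46) = -495 + 6Pb. Setting this equal to demand: 954 - 5.5Pb = -495 + 6Pb, so Pb = 126.
Sellers receive Ps = 126 + 46 = 172; x' = 954 − 5.5·126 = 261.
The subsidy expands output by 261 − 129 = 132 past the efficient level; on those units the gap between marginal cost and willingness to pay runs from 0 up to 46.
DWL = ½ × 46 × 132 = 3036.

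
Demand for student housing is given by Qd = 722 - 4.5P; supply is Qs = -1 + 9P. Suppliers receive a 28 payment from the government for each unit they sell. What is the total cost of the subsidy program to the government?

Pre-subsidy: 722 - 4.5P = -1 + 9P gives P* = 482/9, Q* = 481.
With the subsidy, sellers receive Ps = Pb + 28 for each unit, where Pb is the price buyers pay.
Supply in terms of Pb becomes Qs = -1 + 9(Pb + 28) = 251 + 9Pb. Setting this equal to demand: 722 - 4.5Pb = 251 + 9Pb, so Pb = 314/9.
Sellers receive Ps = 314/9 + 28 = 566/9; Q' = 722 − 4.5·(314/9) = 565.
Government outlay = subsidy × quantity = 28 × 565 = 15820.

Government cost = 15820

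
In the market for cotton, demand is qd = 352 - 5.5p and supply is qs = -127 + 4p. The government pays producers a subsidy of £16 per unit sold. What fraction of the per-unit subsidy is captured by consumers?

Consumer share = 8/19

Pre-subsidy: 352 - 5.5p = -127 + 4p gives p* = 958/19, q* = 1419/19.
With the subsidy, sellers receive ps = pb + 16 for each unit, where pb is the price buyers pay.
Supply in terms of pb becomes qs = -127 + 4(pb + 16) = -63 + 4pb. Setting this equal to demand: 352 - 5.5pb = -63 + 4pb, so pb = 830/19.
Sellers receive ps = 830/19 + 16 = 1134/19; q' = 352 − 5.5·(830/19) = 2123/19.
Buyers' price falls by p* − pb = 958/19 − 830/19 = 128/19; sellers' price rises by ps − p* = 1134/19 − 958/19 = 176/19.
So consumers capture (128/19)/16 = 8/19 of each unit of subsidy.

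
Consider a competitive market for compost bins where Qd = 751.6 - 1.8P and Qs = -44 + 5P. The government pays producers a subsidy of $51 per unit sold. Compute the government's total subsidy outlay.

Government cost = $31033.5

Pre-subsidy: 751.6 - 1.8P = -44 + 5P gives P* = 117, Q* = 541.
With the subsidy, sellers receive Ps = Pb + 51 for each unit, where Pb is the price buyers pay.
Supply in terms of Pb becomes Qs = -44 + 5(Pb + 51) = 211 + 5Pb. Setting this equal to demand: 751.6 - 1.8Pb = 211 + 5Pb, so Pb = 79.5.
Sellers receive Ps = 79.5 + 51 = 130.5; Q' = 751.6 − 1.8·79.5 = 608.5.
Government outlay = subsidy × quantity = 51 × 608.5 = 31033.5.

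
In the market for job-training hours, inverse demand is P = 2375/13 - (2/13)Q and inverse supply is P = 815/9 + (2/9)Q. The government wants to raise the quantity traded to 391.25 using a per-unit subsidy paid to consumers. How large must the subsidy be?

At Q = 391.25, from the demand curve buyers pay Pb = 2375/13 − (2/13)·391.25 = 122.5; from the supply curve sellers need Ps = 815/9 + (2/9)·391.25 = 177.5.
The subsidy must fill the gap: s = Ps − Pb = 177.5 − 122.5 = 55.

Required subsidy s = 55 per unit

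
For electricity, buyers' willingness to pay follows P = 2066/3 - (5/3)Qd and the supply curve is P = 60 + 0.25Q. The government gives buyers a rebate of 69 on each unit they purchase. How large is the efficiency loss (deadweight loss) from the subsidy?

Pre-subsidy: 2066/3 - (5/3)Q = 60 + 0.25Q gives Q* = 328 and P* = 142.
With the rebate, buyers effectively pay Pb = Ps − 69, where Ps is the price sellers receive.
On the curves, Pb = 2066/3 - (5/3)Q and Ps = 60 + 0.25Q; the wedge Ps − Pb = 69 gives 60 + 0.25Q − (2066/3 - (5/3)Q) = 69, so Q' = 364.
Then Pb = 2066/3 − (5/3)·364 = 82 and Ps = 60 + 0.25·364 = 151.
The subsidy expands output by 364 − 328 = 36 past the efficient level; on those units the gap between marginal cost and willingness to pay runs from 0 up to 69.
DWL = ½ × 69 × 36 = 1242.

Deadweight loss = 1242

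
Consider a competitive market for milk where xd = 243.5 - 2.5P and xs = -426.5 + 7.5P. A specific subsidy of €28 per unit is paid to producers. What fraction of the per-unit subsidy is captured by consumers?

Consumer share = 0.75

Pre-subsidy: 243.5 - 2.5P = -426.5 + 7.5P gives P* = 67, x* = 76.
With the subsidy, sellers receive Ps = Pb + 28 for each unit, where Pb is the price buyers pay.
Supply in terms of Pb becomes xs = -426.5 + 7.5(Pb + 28) = -216.5 + 7.5Pb. Setting this equal to demand: 243.5 - 2.5Pb = -216.5 + 7.5Pb, so Pb = 46.
Sellers receive Ps = 46 + 28 = 74; x' = 243.5 − 2.5·46 = 128.5.
Buyers' price falls by P* − Pb = 67 − 46 = 21; sellers' price rises by Ps − P* = 74 − 67 = 7.
So consumers capture 21/28 = 0.75 of each unit of subsidy.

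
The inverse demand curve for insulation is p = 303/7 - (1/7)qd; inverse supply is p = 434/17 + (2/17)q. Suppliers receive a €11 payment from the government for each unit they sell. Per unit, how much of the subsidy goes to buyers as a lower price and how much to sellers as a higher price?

Pre-subsidy: 303/7 - (1/7)q = 434/17 + (2/17)q gives q* = 2113/31 and p* = 1040/31.
With the subsidy, sellers receive ps = pb + 11 for each unit, where pb is the price buyers pay.
On the curves, pb = 303/7 - (1/7)q and ps = 434/17 + (2/17)q; the wedge ps − pb = 11 gives 434/17 + (2/17)q − (303/7 - (1/7)q) = 11, so q' = 3422/31.
Then pb = 303/7 − (1/7)·(3422/31) = 853/31 and ps = 434/17 + (2/17)·(3422/31) = 1194/31.
Buyers' price falls by p* − pb = 1040/31 − 853/31 = 187/31; sellers' price rises by ps − p* = 1194/31 − 1040/31 = 154/31.

Buyers gain 187/31 per unit; sellers gain 154/31 per unit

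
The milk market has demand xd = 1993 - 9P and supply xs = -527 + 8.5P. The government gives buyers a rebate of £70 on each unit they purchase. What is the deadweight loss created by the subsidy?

Pre-subsidy: 1993 - 9P = -527 + 8.5P gives P* = 144, x* = 697.
With the rebate, buyers effectively pay Pb = Ps − 70, where Ps is the price sellers receive.
Demand in terms of Ps becomes xd = 1993 − 9(Ps − 70) = 2623 - 9Ps. Setting this equal to supply: 2623 - 9Ps = -527 + 8.5Ps, so Ps = 180.
Buyers pay Pb = 180 − 70 = 110; x' = -527 + 8.5·180 = 1003.
The subsidy expands output by 1003 − 697 = 306 past the efficient level; on those units the gap between marginal cost and willingness to pay runs from 0 up to 70.
DWL = ½ × 70 × 306 = 10710.

Deadweight loss = £10710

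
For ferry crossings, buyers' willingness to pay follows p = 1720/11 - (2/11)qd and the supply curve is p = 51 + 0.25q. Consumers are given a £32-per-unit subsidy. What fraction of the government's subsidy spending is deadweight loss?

DWL / government spending = 176/1511

Pre-subsidy: 1720/11 - (2/11)q = 51 + 0.25q gives q* = 244 and p* = 112.
With the rebate, buyers effectively pay pb = ps − 32, where ps is the price sellers receive.
On the curves, pb = 1720/11 - (2/11)q and ps = 51 + 0.25q; the wedge ps − pb = 32 gives 51 + 0.25q − (1720/11 - (2/11)q) = 32, so q' = 6044/19.
Then pb = 1720/11 − (2/11)·(6044/19) = 1872/19 and ps = 51 + 0.25·(6044/19) = 2480/19.
ΔCS = ½(244 + 6044/19)(112 − 1872/19) = 1367040/361; ΔPS = ½(244 + 6044/19)(2480/19 − 112) = 1879680/361.
Government spending = 32 × 6044/19 = 193408/19.
DWL = ½ × 32 × (6044/19 − 244) = 22528/19; fraction = (22528/19) / (193408/19) = 176/1511.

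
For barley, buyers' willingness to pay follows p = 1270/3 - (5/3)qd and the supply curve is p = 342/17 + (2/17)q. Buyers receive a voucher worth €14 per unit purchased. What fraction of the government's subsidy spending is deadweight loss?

Pre-subsidy: 1270/3 - (5/3)q = 342/17 + (2/17)q gives q* = 20564/91 and p* = 4250/91.
With the rebate, buyers effectively pay pb = ps − 14, where ps is the price sellers receive.
On the curves, pb = 1270/3 - (5/3)q and ps = 342/17 + (2/17)q; the wedge ps − pb = 14 gives 342/17 + (2/17)q − (1270/3 - (5/3)q) = 14, so q' = 21278/91.
Then pb = 1270/3 − (5/3)·(21278/91) = 3060/91 and ps = 342/17 + (2/17)·(21278/91) = 4334/91.
ΔCS = ½(20564/91 + 21278/91)(4250/91 − 3060/91) = 3556570/1183; ΔPS = ½(20564/91 + 21278/91)(4334/91 − 4250/91) = 251052/1183.
Government spending = 14 × 21278/91 = 42556/13.
DWL = ½ × 14 × (21278/91 − 20564/91) = 714/13; fraction = (714/13) / (42556/13) = 357/21278.

DWL / government spending = 357/21278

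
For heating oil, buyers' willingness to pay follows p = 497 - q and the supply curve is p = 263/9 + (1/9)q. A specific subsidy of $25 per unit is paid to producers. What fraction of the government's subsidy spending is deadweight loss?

DWL / government spending = 45/1774

Pre-subsidy: 497 - q = 263/9 + (1/9)q gives q* = 421 and p* = 76.
With the subsidy, sellers receive ps = pb + 25 for each unit, where pb is the price buyers pay.
On the curves, pb = 497 - q and ps = 263/9 + (1/9)q; the wedge ps − pb = 25 gives 263/9 + (1/9)q − (497 - q) = 25, so q' = 443.5.
Then pb = 497 − 1·443.5 = 53.5 and ps = 263/9 + (1/9)·443.5 = 78.5.
ΔCS = ½(421 + 443.5)(76 − 53.5) = 9725.625; ΔPS = ½(421 + 443.5)(78.5 − 76) = 1080.625.
Government spending = 25 × 443.5 = 11087.5.
DWL = ½ × 25 × (443.5 − 421) = 281.25; fraction = 281.25 / 11087.5 = 45/1774.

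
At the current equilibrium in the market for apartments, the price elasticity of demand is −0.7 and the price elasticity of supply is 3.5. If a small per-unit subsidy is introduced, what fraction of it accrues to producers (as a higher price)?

Producer share = 1/6

For a small subsidy around the equilibrium, the benefit split depends on the relative slopes, which at a point are proportional to the elasticities.
Buyer share = εs/(εs + |εd|) = 3.5/(3.5 + 0.7) = 5/6; seller share = |εd|/(εs + |εd|) = 1/6.
So producers capture 1/6 of the subsidy.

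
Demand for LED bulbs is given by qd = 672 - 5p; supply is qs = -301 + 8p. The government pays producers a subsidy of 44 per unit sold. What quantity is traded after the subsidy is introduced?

q' = 5631/13

Pre-subsidy: 672 - 5p = -301 + 8p gives p* = 973/13, q* = 3871/13.
With the subsidy, sellers receive ps = pb + 44 for each unit, where pb is the price buyers pay.
Supply in terms of pb becomes qs = -301 + 8(pb + 44) = 51 + 8pb. Setting this equal to demand: 672 - 5pb = 51 + 8pb, so pb = 621/13.
Sellers receive ps = 621/13 + 44 = 1193/13; q' = 672 − 5·(621/13) = 5631/13.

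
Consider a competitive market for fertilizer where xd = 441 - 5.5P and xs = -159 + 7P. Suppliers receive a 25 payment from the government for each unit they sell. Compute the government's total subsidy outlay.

Pre-subsidy: 441 - 5.5P = -159 + 7P gives P* = 48, x* = 177.
With the subsidy, sellers receive Ps = Pb + 25 for each unit, where Pb is the price buyers pay.
Supply in terms of Pb becomes xs = -159 + 7(Pb + 25) = 16 + 7Pb. Setting this equal to demand: 441 - 5.5Pb = 16 + 7Pb, so Pb = 34.
Sellers receive Ps = 34 + 25 = 59; x' = 441 − 5.5·34 = 254.
Government outlay = subsidy × quantity = 25 × 254 = 6350.

Government cost = 6350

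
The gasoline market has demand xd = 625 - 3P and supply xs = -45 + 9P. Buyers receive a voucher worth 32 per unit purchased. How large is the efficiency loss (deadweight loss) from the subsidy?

Deadweight loss = 1152

Pre-subsidy: 625 - 3P = -45 + 9P gives P* = 335/6, x* = 457.5.
With the rebate, buyers effectively pay Pb = Ps − 32, where Ps is the price sellers receive.
Demand in terms of Ps becomes xd = 625 − 3(Ps − 32) = 721 - 3Ps. Setting this equal to supply: 721 - 3Ps = -45 + 9Ps, so Ps = 383/6.
Buyers pay Pb = 383/6 − 32 = 191/6; x' = -45 + 9·(383/6) = 529.5.
The subsidy expands output by 529.5 − 457.5 = 72 past the efficient level; on those units the gap between marginal cost and willingness to pay runs from 0 up to 32.
DWL = ½ × 32 × 72 = 1152.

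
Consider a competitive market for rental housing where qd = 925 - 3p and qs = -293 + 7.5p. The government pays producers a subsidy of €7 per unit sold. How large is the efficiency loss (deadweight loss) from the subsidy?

Pre-subsidy: 925 - 3p = -293 + 7.5p gives p* = 116, q* = 577.
With the subsidy, sellers receive ps = pb + 7 for each unit, where pb is the price buyers pay.
Supply in terms of pb becomes qs = -293 + 7.5(pb + 7) = -240.5 + 7.5pb. Setting this equal to demand: 925 - 3pb = -240.5 + 7.5pb, so pb = 111.
Sellers receive ps = 111 + 7 = 118; q' = 925 − 3·111 = 592.
The subsidy expands output by 592 − 577 = 15 past the efficient level; on those units the gap between marginal cost and willingness to pay runs from 0 up to 7.
DWL = ½ × 7 × 15 = 52.5.

Deadweight loss = €52.5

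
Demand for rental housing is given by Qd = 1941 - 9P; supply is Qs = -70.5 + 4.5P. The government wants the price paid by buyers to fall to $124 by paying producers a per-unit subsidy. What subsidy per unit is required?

Required subsidy s = $75 per unit

At a buyer price of 124, quantity demanded is 1941 − 9·124 = 825.
Sellers supply 825 only when they receive Ps with -70.5 + 4.5·Ps = 825, i.e. Ps = 199.
s = Ps − Pb = 199 − 124 = 75.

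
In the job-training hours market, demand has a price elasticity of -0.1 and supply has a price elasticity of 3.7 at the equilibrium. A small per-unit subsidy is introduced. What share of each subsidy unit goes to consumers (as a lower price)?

Consumer share = 37/38

For a small subsidy around the equilibrium, the benefit split depends on the relative slopes, which at a point are proportional to the elasticities.
Buyer share = εs/(εs + |εd|) = 3.7/(3.7 + 0.1) = 37/38; seller share = |εd|/(εs + |εd|) = 1/38.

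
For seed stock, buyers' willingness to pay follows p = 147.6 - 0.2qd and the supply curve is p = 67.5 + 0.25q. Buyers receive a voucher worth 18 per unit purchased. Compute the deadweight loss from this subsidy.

Deadweight loss = 360

Pre-subsidy: 147.6 - 0.2q = 67.5 + 0.25q gives q* = 178 and p* = 112.
With the rebate, buyers effectively pay pb = ps − 18, where ps is the price sellers receive.
On the curves, pb = 147.6 - 0.2q and ps = 67.5 + 0.25q; the wedge ps − pb = 18 gives 67.5 + 0.25q − (147.6 - 0.2q) = 18, so q' = 218.
Then pb = 147.6 − 0.2·218 = 104 and ps = 67.5 + 0.25·218 = 122.
The subsidy expands output by 218 − 178 = 40 past the efficient level; on those units the gap between marginal cost and willingness to pay runs from 0 up to 18.
DWL = ½ × 18 × 40 = 360.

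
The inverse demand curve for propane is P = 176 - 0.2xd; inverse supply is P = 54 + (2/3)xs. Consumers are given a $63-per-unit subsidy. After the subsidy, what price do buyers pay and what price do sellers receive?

Buyers pay 1733/13; sellers receive 2552/13

Pre-subsidy: 176 - 0.2x = 54 + (2/3)x gives x* = 1830/13 and P* = 1922/13.
With the rebate, buyers effectively pay Pb = Ps − 63, where Ps is the price sellers receive.
On the curves, Pb = 176 - 0.2x and Ps = 54 + (2/3)x; the wedge Ps − Pb = 63 gives 54 + (2/3)x − (176 - 0.2x) = 63, so x' = 2775/13.
Then Pb = 176 − 0.2·(2775/13) = 1733/13 and Ps = 54 + (2/3)·(2775/13) = 2552/13.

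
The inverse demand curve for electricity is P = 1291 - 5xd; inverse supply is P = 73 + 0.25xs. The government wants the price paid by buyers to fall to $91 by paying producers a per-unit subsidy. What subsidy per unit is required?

At a buyer price of 91, quantity demanded is 258.2 − 0.2·91 = 240.
Sellers supply 240 only when they receive Ps = 73 + 0.25·240 = 133.
s = Ps − Pb = 133 − 91 = 42.

Required subsidy s = $42 per unit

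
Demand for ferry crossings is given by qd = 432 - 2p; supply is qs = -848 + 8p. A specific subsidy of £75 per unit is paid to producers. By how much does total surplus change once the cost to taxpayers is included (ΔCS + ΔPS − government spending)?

Net change in total surplus = -£4500

Pre-subsidy: 432 - 2p = -848 + 8p gives p* = 128, q* = 176.
With the subsidy, sellers receive ps = pb + 75 for each unit, where pb is the price buyers pay.
Supply in terms of pb becomes qs = -848 + 8(pb + 75) = -248 + 8pb. Setting this equal to demand: 432 - 2pb = -248 + 8pb, so pb = 68.
Sellers receive ps = 68 + 75 = 143; q' = 432 − 2·68 = 296.
ΔCS = ½(176 + 296)(128 − 68) = 14160; ΔPS = ½(176 + 296)(143 − 128) = 3540.
Government spending = 75 × 296 = 22200.
Net change = 14160 + 3540 − 22200 = -4500. The loss equals the DWL triangle ½·75·120.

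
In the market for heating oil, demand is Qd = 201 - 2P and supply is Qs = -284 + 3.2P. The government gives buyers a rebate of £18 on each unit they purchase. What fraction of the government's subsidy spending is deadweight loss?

DWL / government spending = 36/119

Pre-subsidy: 201 - 2P = -284 + 3.2P gives P* = 2425/26, Q* = 188/13.
With the rebate, buyers effectively pay Pb = Ps − 18, where Ps is the price sellers receive.
Demand in terms of Ps becomes Qd = 201 − 2(Ps − 18) = 237 - 2Ps. Setting this equal to supply: 237 - 2Ps = -284 + 3.2Ps, so Ps = 2605/26.
Buyers pay Pb = 2605/26 − 18 = 2137/26; Q' = -284 + 3.2·(2605/26) = 476/13.
ΔCS = ½(188/13 + 476/13)(2425/26 − 2137/26) = 47808/169; ΔPS = ½(188/13 + 476/13)(2605/26 − 2425/26) = 29880/169.
Government spending = 18 × 476/13 = 8568/13.
DWL = ½ × 18 × (476/13 − 188/13) = 2592/13; fraction = (2592/13) / (8568/13) = 36/119.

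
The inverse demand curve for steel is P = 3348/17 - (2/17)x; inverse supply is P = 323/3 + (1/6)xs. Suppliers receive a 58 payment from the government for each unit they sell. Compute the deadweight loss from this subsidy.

Pre-subsidy: 3348/17 - (2/17)x = 323/3 + (1/6)x gives x* = 314 and P* = 160.
With the subsidy, sellers receive Ps = Pb + 58 for each unit, where Pb is the price buyers pay.
On the curves, Pb = 3348/17 - (2/17)x and Ps = 323/3 + (1/6)x; the wedge Ps − Pb = 58 gives 323/3 + (1/6)x − (3348/17 - (2/17)x) = 58, so x' = 518.
Then Pb = 3348/17 − (2/17)·518 = 136 and Ps = 323/3 + (1/6)·518 = 194.
The subsidy expands output by 518 − 314 = 204 past the efficient level; on those units the gap between marginal cost and willingness to pay runs from 0 up to 58.
DWL = ½ × 58 × 204 = 5916.

Deadweight loss = 5916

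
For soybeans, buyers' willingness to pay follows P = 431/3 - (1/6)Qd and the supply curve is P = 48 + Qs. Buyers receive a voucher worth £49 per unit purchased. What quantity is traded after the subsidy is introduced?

Q' = 124

Pre-subsidy: 431/3 - (1/6)Q = 48 + Q gives Q* = 82 and P* = 130.
With the rebate, buyers effectively pay Pb = Ps − 49, where Ps is the price sellers receive.
On the curves, Pb = 431/3 - (1/6)Q and Ps = 48 + Q; the wedge Ps − Pb = 49 gives 48 + Q − (431/3 - (1/6)Q) = 49, so Q' = 124.
Then Pb = 431/3 − (1/6)·124 = 123 and Ps = 48 + 1·124 = 172.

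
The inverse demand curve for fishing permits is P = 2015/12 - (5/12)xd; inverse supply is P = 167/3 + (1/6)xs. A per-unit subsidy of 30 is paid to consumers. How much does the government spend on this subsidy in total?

Pre-subsidy: 2015/12 - (5/12)x = 167/3 + (1/6)x gives x* = 1347/7 and P* = 3685/42.
With the rebate, buyers effectively pay Pb = Ps − 30, where Ps is the price sellers receive.
On the curves, Pb = 2015/12 - (5/12)x and Ps = 167/3 + (1/6)x; the wedge Ps − Pb = 30 gives 167/3 + (1/6)x − (2015/12 - (5/12)x) = 30, so x' = 1707/7.
Then Pb = 2015/12 − (5/12)·(1707/7) = 2785/42 and Ps = 167/3 + (1/6)·(1707/7) = 4045/42.
Government outlay = subsidy × quantity = 30 × 1707/7 = 51210/7.

Government cost = 51210/7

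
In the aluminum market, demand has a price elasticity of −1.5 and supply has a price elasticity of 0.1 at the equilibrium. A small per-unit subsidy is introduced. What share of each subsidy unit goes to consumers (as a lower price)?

Consumer share = 0.0625

For a small subsidy around the equilibrium, the benefit split depends on the relative slopes, which at a point are proportional to the elasticities.
Buyer share = εs/(εs + |εd|) = 0.1/(0.1 + 1.5) = 0.0625; seller share = |εd|/(εs + |εd|) = 0.9375.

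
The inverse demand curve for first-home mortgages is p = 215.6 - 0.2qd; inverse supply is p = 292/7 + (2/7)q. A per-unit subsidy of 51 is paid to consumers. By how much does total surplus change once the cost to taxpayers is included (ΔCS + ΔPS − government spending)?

Net change in total surplus = -2677.5

Pre-subsidy: 215.6 - 0.2q = 292/7 + (2/7)q gives q* = 358 and p* = 144.
With the rebate, buyers effectively pay pb = ps − 51, where ps is the price sellers receive.
On the curves, pb = 215.6 - 0.2q and ps = 292/7 + (2/7)q; the wedge ps − pb = 51 gives 292/7 + (2/7)q − (215.6 - 0.2q) = 51, so q' = 463.
Then pb = 215.6 − 0.2·463 = 123 and ps = 292/7 + (2/7)·463 = 174.
ΔCS = ½(358 + 463)(144 − 123) = 8620.5; ΔPS = ½(358 + 463)(174 − 144) = 12315.
Government spending = 51 × 463 = 23613.
Net change = 8620.5 + 12315 − 23613 = -2677.5. The loss equals the DWL triangle ½·51·105.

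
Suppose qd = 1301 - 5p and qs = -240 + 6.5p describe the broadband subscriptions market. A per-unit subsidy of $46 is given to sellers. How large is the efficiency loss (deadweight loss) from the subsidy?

Deadweight loss = $2990

Pre-subsidy: 1301 - 5p = -240 + 6.5p gives p* = 134, q* = 631.
With the subsidy, sellers receive ps = pb + 46 for each unit, where pb is the price buyers pay.
Supply in terms of pb becomes qs = -240 + 6.5(pb + 46) = 59 + 6.5pb. Setting this equal to demand: 1301 - 5pb = 59 + 6.5pb, so pb = 108.
Sellers receive ps = 108 + 46 = 154; q' = 1301 − 5·108 = 761.
The subsidy expands output by 761 − 631 = 130 past the efficient level; on those units the gap between marginal cost and willingness to pay runs from 0 up to 46.
DWL = ½ × 46 × 130 = 2990.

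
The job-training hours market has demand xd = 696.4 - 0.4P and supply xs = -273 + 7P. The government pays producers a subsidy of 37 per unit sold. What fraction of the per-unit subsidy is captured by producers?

Pre-subsidy: 696.4 - 0.4P = -273 + 7P gives P* = 131, x* = 644.
With the subsidy, sellers receive Ps = Pb + 37 for each unit, where Pb is the price buyers pay.
Supply in terms of Pb becomes xs = -273 + 7(Pb + 37) = -14 + 7Pb. Setting this equal to demand: 696.4 - 0.4Pb = -14 + 7Pb, so Pb = 96.
Sellers receive Ps = 96 + 37 = 133; x' = 696.4 − 0.4·96 = 658.
Buyers' price falls by P* − Pb = 131 − 96 = 35; sellers' price rises by Ps − P* = 133 − 131 = 2.
So producers capture 2/37 = 2/37 of each unit of subsidy.

Producer share = 2/37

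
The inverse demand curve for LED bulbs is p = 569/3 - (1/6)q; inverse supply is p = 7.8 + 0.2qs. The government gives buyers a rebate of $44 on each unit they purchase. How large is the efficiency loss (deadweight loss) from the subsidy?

Pre-subsidy: 569/3 - (1/6)q = 7.8 + 0.2q gives q* = 496 and p* = 107.
With the rebate, buyers effectively pay pb = ps − 44, where ps is the price sellers receive.
On the curves, pb = 569/3 - (1/6)q and ps = 7.8 + 0.2q; the wedge ps − pb = 44 gives 7.8 + 0.2q − (569/3 - (1/6)q) = 44, so q' = 616.
Then pb = 569/3 − (1/6)·616 = 87 and ps = 7.8 + 0.2·616 = 131.
The subsidy expands output by 616 − 496 = 120 past the efficient level; on those units the gap between marginal cost and willingness to pay runs from 0 up to 44.
DWL = ½ × 44 × 120 = 2640.

Deadweight loss = $2640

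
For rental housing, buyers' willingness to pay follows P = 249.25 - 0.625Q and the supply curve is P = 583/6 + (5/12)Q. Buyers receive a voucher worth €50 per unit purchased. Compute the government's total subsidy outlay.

Government cost = €9700

Pre-subsidy: 249.25 - 0.625Q = 583/6 + (5/12)Q gives Q* = 146 and P* = 158.
With the rebate, buyers effectively pay Pb = Ps − 50, where Ps is the price sellers receive.
On the curves, Pb = 249.25 - 0.625Q and Ps = 583/6 + (5/12)Q; the wedge Ps − Pb = 50 gives 583/6 + (5/12)Q − (249.25 - 0.625Q) = 50, so Q' = 194.
Then Pb = 249.25 − 0.625·194 = 128 and Ps = 583/6 + (5/12)·194 = 178.
Government outlay = subsidy × quantity = 50 × 194 = 9700.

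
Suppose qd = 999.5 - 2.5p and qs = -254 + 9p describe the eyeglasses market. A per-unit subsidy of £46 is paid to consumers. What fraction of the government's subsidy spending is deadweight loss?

DWL / government spending = 45/817

Pre-subsidy: 999.5 - 2.5p = -254 + 9p gives p* = 109, q* = 727.
With the rebate, buyers effectively pay pb = ps − 46, where ps is the price sellers receive.
Demand in terms of ps becomes qd = 999.5 − 2.5(ps − 46) = 1114.5 - 2.5ps. Setting this equal to supply: 1114.5 - 2.5ps = -254 + 9ps, so ps = 119.
Buyers pay pb = 119 − 46 = 73; q' = -254 + 9·119 = 817.
ΔCS = ½(727 + 817)(109 − 73) = 27792; ΔPS = ½(727 + 817)(119 − 109) = 7720.
Government spending = 46 × 817 = 37582.
DWL = ½ × 46 × (817 − 727) = 2070; fraction = 2070 / 37582 = 45/817.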